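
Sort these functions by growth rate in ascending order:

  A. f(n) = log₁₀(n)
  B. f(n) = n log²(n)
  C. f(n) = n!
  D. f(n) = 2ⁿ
A < B < D < C

Comparing growth rates:
A = log₁₀(n) is O(log n)
B = n log²(n) is O(n log² n)
D = 2ⁿ is O(2ⁿ)
C = n! is O(n!)

Therefore, the order from slowest to fastest is: A < B < D < C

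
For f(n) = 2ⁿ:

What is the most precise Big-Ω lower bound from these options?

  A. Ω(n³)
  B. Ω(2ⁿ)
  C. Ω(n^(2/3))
B

f(n) = 2ⁿ is Ω(2ⁿ).
All listed options are valid Big-Ω bounds (lower bounds),
but Ω(2ⁿ) is the tightest (largest valid bound).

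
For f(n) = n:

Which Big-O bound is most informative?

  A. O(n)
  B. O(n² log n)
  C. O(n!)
A

f(n) = n is O(n).
All listed options are valid Big-O bounds (upper bounds),
but O(n) is the tightest (smallest valid bound).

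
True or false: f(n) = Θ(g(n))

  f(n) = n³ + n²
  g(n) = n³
True

f(n) = n³ + n² and g(n) = n³ are both O(n³).
Since they have the same asymptotic growth rate, f(n) = Θ(g(n)) is true.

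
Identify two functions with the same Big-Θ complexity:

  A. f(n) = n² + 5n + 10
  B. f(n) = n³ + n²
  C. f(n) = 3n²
A and C

Examining each function:
  A. n² + 5n + 10 is O(n²)
  B. n³ + n² is O(n³)
  C. 3n² is O(n²)

Functions A and C both have the same complexity class.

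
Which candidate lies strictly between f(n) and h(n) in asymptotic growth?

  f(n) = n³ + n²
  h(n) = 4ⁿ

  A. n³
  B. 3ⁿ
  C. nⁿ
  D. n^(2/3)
B

We need g(n) with n³ + n² = o(g(n)) and g(n) = o(4ⁿ), i.e. O(n³) ≺ g ≺ O(4ⁿ).
Check each option:
  A. n³ — O(n³) does not grow strictly faster than f(n)
  B. 3ⁿ — O(3ⁿ) is strictly between O(n³) and O(4ⁿ) ✓
  C. nⁿ — O(nⁿ) does not grow strictly slower than h(n)
  D. n^(2/3) — O(n^(2/3)) does not grow strictly faster than f(n)

Only option B (3ⁿ) lies strictly between.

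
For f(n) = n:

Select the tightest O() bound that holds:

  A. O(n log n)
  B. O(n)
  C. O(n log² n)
B

f(n) = n is O(n).
All listed options are valid Big-O bounds (upper bounds),
but O(n) is the tightest (smallest valid bound).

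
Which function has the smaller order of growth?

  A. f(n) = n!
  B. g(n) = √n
B

f(n) = n! is O(n!), while g(n) = √n is O(√n).
Since O(√n) grows slower than O(n!), g(n) is dominated.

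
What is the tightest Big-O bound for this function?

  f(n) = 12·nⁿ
O(nⁿ)

The dominant term in 12·nⁿ is 12·nⁿ, which is Θ(nⁿ).
Constants are absorbed, so the tightest bound is O(nⁿ).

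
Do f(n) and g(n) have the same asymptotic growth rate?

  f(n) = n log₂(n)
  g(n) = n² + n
False

f(n) = n log₂(n) is O(n log n), and g(n) = n² + n is O(n²).
Since they have different growth rates, f(n) = Θ(g(n)) is false.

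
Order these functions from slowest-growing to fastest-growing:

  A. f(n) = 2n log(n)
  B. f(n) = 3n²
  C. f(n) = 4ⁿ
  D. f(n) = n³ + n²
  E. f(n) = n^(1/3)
E < A < B < D < C

Comparing growth rates:
E = n^(1/3) is O(n^(1/3))
A = 2n log(n) is O(n log n)
B = 3n² is O(n²)
D = n³ + n² is O(n³)
C = 4ⁿ is O(4ⁿ)

Therefore, the order from slowest to fastest is: E < A < B < D < C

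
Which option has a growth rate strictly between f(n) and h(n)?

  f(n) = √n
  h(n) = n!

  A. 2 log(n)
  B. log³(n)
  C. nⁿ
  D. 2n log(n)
D

We need g(n) with √n = o(g(n)) and g(n) = o(n!), i.e. O(√n) ≺ g ≺ O(n!).
Check each option:
  A. 2 log(n) — O(log n) does not grow strictly faster than f(n)
  B. log³(n) — O(log³ n) does not grow strictly faster than f(n)
  C. nⁿ — O(nⁿ) does not grow strictly slower than h(n)
  D. 2n log(n) — O(n log n) is strictly between O(√n) and O(n!) ✓

Only option D (2n log(n)) lies strictly between.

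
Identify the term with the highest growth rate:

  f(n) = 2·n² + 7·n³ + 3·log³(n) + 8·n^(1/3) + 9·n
7·n³

Looking at each term:
  - 2·n² is O(n²)
  - 7·n³ is O(n³)
  - 3·log³(n) is O(log³ n)
  - 8·n^(1/3) is O(n^(1/3))
  - 9·n is O(n)

The term 7·n³ (O(n³)) grows fastest and dominates all others.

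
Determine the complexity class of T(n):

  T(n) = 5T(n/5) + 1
Θ(n)

Master Theorem: a = 5, b = 5, f(n) = 1.
Compute the critical exponent d = log₅(5) = 1.
Compare f(n) = Θ(1) against n^d:
  k = 0 < d = 1, so f(n) = O(n^(d-ε)) — Case 1.
  The recursion cost dominates: T(n) = Θ(n^d) = Θ(n).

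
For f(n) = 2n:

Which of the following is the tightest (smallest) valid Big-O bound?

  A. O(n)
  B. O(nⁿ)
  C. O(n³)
A

f(n) = 2n is O(n).
All listed options are valid Big-O bounds (upper bounds),
but O(n) is the tightest (smallest valid bound).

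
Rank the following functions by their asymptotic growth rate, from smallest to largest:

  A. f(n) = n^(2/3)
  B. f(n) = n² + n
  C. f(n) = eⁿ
A < B < C

Comparing growth rates:
A = n^(2/3) is O(n^(2/3))
B = n² + n is O(n²)
C = eⁿ is O(eⁿ)

Therefore, the order from slowest to fastest is: A < B < C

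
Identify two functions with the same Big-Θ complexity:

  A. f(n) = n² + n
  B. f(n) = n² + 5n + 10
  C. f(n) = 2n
A and B

Examining each function:
  A. n² + n is O(n²)
  B. n² + 5n + 10 is O(n²)
  C. 2n is O(n)

Functions A and B both have the same complexity class.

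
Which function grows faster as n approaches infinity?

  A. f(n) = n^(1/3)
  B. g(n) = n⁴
B

f(n) = n^(1/3) is O(n^(1/3)), while g(n) = n⁴ is O(n⁴).
Since O(n⁴) grows faster than O(n^(1/3)), g(n) dominates.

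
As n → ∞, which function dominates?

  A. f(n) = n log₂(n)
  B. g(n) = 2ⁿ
B

f(n) = n log₂(n) is O(n log n), while g(n) = 2ⁿ is O(2ⁿ).
Since O(2ⁿ) grows faster than O(n log n), g(n) dominates.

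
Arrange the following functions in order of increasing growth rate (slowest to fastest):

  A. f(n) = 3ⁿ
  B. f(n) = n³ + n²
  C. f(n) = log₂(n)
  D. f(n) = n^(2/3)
C < D < B < A

Comparing growth rates:
C = log₂(n) is O(log n)
D = n^(2/3) is O(n^(2/3))
B = n³ + n² is O(n³)
A = 3ⁿ is O(3ⁿ)

Therefore, the order from slowest to fastest is: C < D < B < A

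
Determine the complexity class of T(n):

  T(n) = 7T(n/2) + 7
Θ(n^log₂(7))

Master Theorem: a = 7, b = 2, f(n) = 7.
Compute the critical exponent d = log₂(7) = 2.807.
Compare f(n) = Θ(1) against n^d:
  k = 0 < d = 2.807, so f(n) = O(n^(d-ε)) — Case 1.
  The recursion cost dominates: T(n) = Θ(n^d) = Θ(n^log₂(7)).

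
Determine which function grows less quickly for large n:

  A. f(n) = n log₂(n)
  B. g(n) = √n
B

f(n) = n log₂(n) is O(n log n), while g(n) = √n is O(√n).
Since O(√n) grows slower than O(n log n), g(n) is dominated.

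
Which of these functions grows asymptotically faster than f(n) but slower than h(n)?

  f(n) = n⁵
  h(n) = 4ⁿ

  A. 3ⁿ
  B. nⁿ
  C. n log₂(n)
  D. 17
A

We need g(n) with n⁵ = o(g(n)) and g(n) = o(4ⁿ), i.e. O(n⁵) ≺ g ≺ O(4ⁿ).
Check each option:
  A. 3ⁿ — O(3ⁿ) is strictly between O(n⁵) and O(4ⁿ) ✓
  B. nⁿ — O(nⁿ) does not grow strictly slower than h(n)
  C. n log₂(n) — O(n log n) does not grow strictly faster than f(n)
  D. 17 — O(1) does not grow strictly faster than f(n)

Only option A (3ⁿ) lies strictly between.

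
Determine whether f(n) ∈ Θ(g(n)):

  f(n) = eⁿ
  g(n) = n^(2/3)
False

f(n) = eⁿ is O(eⁿ), and g(n) = n^(2/3) is O(n^(2/3)).
Since they have different growth rates, f(n) = Θ(g(n)) is false.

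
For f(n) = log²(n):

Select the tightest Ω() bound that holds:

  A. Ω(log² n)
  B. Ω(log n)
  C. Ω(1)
A

f(n) = log²(n) is Ω(log² n).
All listed options are valid Big-Ω bounds (lower bounds),
but Ω(log² n) is the tightest (largest valid bound).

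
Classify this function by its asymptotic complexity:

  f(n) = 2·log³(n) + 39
O(log³ n)

The dominant term in 2·log³(n) + 39 is 2·log³(n), which is Θ(log³ n).
Lower-order terms (39) are asymptotically negligible.
Constants are absorbed, so the tightest bound is O(log³ n).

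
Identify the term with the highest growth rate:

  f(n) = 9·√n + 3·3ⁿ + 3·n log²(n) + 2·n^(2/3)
3·3ⁿ

Looking at each term:
  - 9·√n is O(√n)
  - 3·3ⁿ is O(3ⁿ)
  - 3·n log²(n) is O(n log² n)
  - 2·n^(2/3) is O(n^(2/3))

The term 3·3ⁿ (O(3ⁿ)) grows fastest and dominates all others.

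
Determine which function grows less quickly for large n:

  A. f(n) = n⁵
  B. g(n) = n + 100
B

f(n) = n⁵ is O(n⁵), while g(n) = n + 100 is O(n).
Since O(n) grows slower than O(n⁵), g(n) is dominated.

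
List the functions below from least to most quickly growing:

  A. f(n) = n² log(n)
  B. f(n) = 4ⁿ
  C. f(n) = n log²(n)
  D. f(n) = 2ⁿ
C < A < D < B

Comparing growth rates:
C = n log²(n) is O(n log² n)
A = n² log(n) is O(n² log n)
D = 2ⁿ is O(2ⁿ)
B = 4ⁿ is O(4ⁿ)

Therefore, the order from slowest to fastest is: C < A < D < B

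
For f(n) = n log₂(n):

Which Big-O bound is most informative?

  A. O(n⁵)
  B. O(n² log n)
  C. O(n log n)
C

f(n) = n log₂(n) is O(n log n).
All listed options are valid Big-O bounds (upper bounds),
but O(n log n) is the tightest (smallest valid bound).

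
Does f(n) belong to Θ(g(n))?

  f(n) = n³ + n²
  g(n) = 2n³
True

f(n) = n³ + n² and g(n) = 2n³ are both O(n³).
Since they have the same asymptotic growth rate, f(n) = Θ(g(n)) is true.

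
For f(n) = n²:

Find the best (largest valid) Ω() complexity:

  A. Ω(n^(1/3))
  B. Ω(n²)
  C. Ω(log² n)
B

f(n) = n² is Ω(n²).
All listed options are valid Big-Ω bounds (lower bounds),
but Ω(n²) is the tightest (largest valid bound).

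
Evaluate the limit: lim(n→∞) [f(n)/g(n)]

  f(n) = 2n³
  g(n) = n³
2

Since 2n³ and n³ have the same growth rate (O(n³)),
the ratio converges to a constant: 2.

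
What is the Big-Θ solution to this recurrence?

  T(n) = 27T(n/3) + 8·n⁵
Θ(n⁵)

Master Theorem: a = 27, b = 3, f(n) = 8·n⁵.
Compute the critical exponent d = log₃(27) = 3.
Compare f(n) = Θ(n⁵) against n^d:
  k = 5 > d = 3, so f(n) = Ω(n^(d+ε)) — Case 3.
  Regularity: a·(n/b)^5/n^5 = a/b^5 = 27/243 < 1 ✓.
  The top-level work dominates: T(n) = Θ(f(n)) = Θ(n⁵).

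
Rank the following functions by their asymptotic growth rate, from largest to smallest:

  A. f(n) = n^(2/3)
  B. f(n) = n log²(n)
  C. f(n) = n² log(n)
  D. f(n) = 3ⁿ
D > C > B > A

Comparing growth rates:
D = 3ⁿ is O(3ⁿ)
C = n² log(n) is O(n² log n)
B = n log²(n) is O(n log² n)
A = n^(2/3) is O(n^(2/3))

Therefore, the order from fastest to slowest is: D > C > B > A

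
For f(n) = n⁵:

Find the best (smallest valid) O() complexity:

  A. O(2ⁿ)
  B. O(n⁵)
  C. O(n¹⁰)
B

f(n) = n⁵ is O(n⁵).
All listed options are valid Big-O bounds (upper bounds),
but O(n⁵) is the tightest (smallest valid bound).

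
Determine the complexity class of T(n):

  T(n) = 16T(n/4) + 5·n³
Θ(n³)

Master Theorem: a = 16, b = 4, f(n) = 5·n³.
Compute the critical exponent d = log₄(16) = 2.
Compare f(n) = Θ(n³) against n^d:
  k = 3 > d = 2, so f(n) = Ω(n^(d+ε)) — Case 3.
  Regularity: a·(n/b)^3/n^3 = a/b^3 = 16/64 < 1 ✓.
  The top-level work dominates: T(n) = Θ(f(n)) = Θ(n³).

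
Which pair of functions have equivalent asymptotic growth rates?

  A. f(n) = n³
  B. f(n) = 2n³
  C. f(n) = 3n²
A and B

Examining each function:
  A. n³ is O(n³)
  B. 2n³ is O(n³)
  C. 3n² is O(n²)

Functions A and B both have the same complexity class.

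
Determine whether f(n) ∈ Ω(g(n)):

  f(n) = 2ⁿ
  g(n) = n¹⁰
True

f(n) = 2ⁿ is O(2ⁿ), and g(n) = n¹⁰ is O(n¹⁰).
Since O(2ⁿ) grows at least as fast as O(n¹⁰), f(n) = Ω(g(n)) is true.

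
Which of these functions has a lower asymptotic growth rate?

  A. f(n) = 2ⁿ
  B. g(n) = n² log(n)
B

f(n) = 2ⁿ is O(2ⁿ), while g(n) = n² log(n) is O(n² log n).
Since O(n² log n) grows slower than O(2ⁿ), g(n) is dominated.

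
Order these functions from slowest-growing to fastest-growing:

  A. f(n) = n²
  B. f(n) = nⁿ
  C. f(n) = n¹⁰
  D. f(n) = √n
D < A < C < B

Comparing growth rates:
D = √n is O(√n)
A = n² is O(n²)
C = n¹⁰ is O(n¹⁰)
B = nⁿ is O(nⁿ)

Therefore, the order from slowest to fastest is: D < A < C < B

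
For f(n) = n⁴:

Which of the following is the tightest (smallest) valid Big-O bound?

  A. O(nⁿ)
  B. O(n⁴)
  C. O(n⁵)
B

f(n) = n⁴ is O(n⁴).
All listed options are valid Big-O bounds (upper bounds),
but O(n⁴) is the tightest (smallest valid bound).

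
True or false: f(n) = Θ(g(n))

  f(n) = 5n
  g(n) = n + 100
True

f(n) = 5n and g(n) = n + 100 are both O(n).
Since they have the same asymptotic growth rate, f(n) = Θ(g(n)) is true.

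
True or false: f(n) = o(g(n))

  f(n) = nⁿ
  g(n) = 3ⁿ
False

f(n) = nⁿ is O(nⁿ), and g(n) = 3ⁿ is O(3ⁿ).
Since O(nⁿ) grows faster than or equal to O(3ⁿ), f(n) = o(g(n)) is false.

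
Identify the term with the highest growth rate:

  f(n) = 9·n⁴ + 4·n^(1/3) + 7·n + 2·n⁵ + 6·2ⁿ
6·2ⁿ

Looking at each term:
  - 9·n⁴ is O(n⁴)
  - 4·n^(1/3) is O(n^(1/3))
  - 7·n is O(n)
  - 2·n⁵ is O(n⁵)
  - 6·2ⁿ is O(2ⁿ)

The term 6·2ⁿ (O(2ⁿ)) grows fastest and dominates all others.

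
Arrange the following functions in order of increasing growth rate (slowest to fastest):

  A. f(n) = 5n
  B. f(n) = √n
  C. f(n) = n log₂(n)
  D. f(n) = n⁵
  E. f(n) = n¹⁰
B < A < C < D < E

Comparing growth rates:
B = √n is O(√n)
A = 5n is O(n)
C = n log₂(n) is O(n log n)
D = n⁵ is O(n⁵)
E = n¹⁰ is O(n¹⁰)

Therefore, the order from slowest to fastest is: B < A < C < D < E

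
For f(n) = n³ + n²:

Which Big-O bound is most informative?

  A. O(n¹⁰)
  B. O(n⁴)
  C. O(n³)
C

f(n) = n³ + n² is O(n³).
All listed options are valid Big-O bounds (upper bounds),
but O(n³) is the tightest (smallest valid bound).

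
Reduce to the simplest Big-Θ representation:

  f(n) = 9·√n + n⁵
Θ(n⁵)

Order the terms by growth rate: 9·√n ≺ n⁵.
The fastest-growing term n⁵ dominates as n → ∞; dropping its constant factor gives Θ(n⁵).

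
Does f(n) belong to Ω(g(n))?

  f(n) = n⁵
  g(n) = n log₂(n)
True

f(n) = n⁵ is O(n⁵), and g(n) = n log₂(n) is O(n log n).
Since O(n⁵) grows at least as fast as O(n log n), f(n) = Ω(g(n)) is true.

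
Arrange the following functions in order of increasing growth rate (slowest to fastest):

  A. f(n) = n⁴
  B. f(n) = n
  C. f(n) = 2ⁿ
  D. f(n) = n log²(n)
B < D < A < C

Comparing growth rates:
B = n is O(n)
D = n log²(n) is O(n log² n)
A = n⁴ is O(n⁴)
C = 2ⁿ is O(2ⁿ)

Therefore, the order from slowest to fastest is: B < D < A < C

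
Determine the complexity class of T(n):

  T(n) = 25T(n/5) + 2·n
Θ(n²)

Master Theorem: a = 25, b = 5, f(n) = 2·n.
Compute the critical exponent d = log₅(25) = 2.
Compare f(n) = Θ(n) against n^d:
  k = 1 < d = 2, so f(n) = O(n^(d-ε)) — Case 1.
  The recursion cost dominates: T(n) = Θ(n^d) = Θ(n²).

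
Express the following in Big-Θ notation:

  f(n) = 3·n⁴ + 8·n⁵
Θ(n⁵)

Order the terms by growth rate: 3·n⁴ ≺ 8·n⁵.
The fastest-growing term 8·n⁵ dominates as n → ∞; dropping its constant factor gives Θ(n⁵).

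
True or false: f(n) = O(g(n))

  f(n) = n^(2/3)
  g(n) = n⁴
True

f(n) = n^(2/3) is O(n^(2/3)), and g(n) = n⁴ is O(n⁴).
Since O(n^(2/3)) ⊆ O(n⁴) (f grows no faster than g), f(n) = O(g(n)) is true.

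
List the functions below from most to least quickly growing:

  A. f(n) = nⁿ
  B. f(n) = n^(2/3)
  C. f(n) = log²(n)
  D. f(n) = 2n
A > D > B > C

Comparing growth rates:
A = nⁿ is O(nⁿ)
D = 2n is O(n)
B = n^(2/3) is O(n^(2/3))
C = log²(n) is O(log² n)

Therefore, the order from fastest to slowest is: A > D > B > C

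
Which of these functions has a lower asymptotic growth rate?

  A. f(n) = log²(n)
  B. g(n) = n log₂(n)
A

f(n) = log²(n) is O(log² n), while g(n) = n log₂(n) is O(n log n).
Since O(log² n) grows slower than O(n log n), f(n) is dominated.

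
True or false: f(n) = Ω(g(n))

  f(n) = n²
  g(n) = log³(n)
True

f(n) = n² is O(n²), and g(n) = log³(n) is O(log³ n).
Since O(n²) grows at least as fast as O(log³ n), f(n) = Ω(g(n)) is true.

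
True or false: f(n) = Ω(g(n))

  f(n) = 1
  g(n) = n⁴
False

f(n) = 1 is O(1), and g(n) = n⁴ is O(n⁴).
Since O(1) grows slower than O(n⁴), f(n) = Ω(g(n)) is false.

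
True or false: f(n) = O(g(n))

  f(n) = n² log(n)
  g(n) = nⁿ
True

f(n) = n² log(n) is O(n² log n), and g(n) = nⁿ is O(nⁿ).
Since O(n² log n) ⊆ O(nⁿ) (f grows no faster than g), f(n) = O(g(n)) is true.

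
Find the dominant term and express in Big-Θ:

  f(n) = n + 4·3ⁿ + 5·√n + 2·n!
Θ(n!)

Order the terms by growth rate: 5·√n ≺ n ≺ 4·3ⁿ ≺ 2·n!.
The fastest-growing term 2·n! dominates as n → ∞; dropping its constant factor gives Θ(n!).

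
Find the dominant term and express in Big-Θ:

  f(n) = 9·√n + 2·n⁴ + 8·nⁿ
Θ(nⁿ)

Order the terms by growth rate: 9·√n ≺ 2·n⁴ ≺ 8·nⁿ.
The fastest-growing term 8·nⁿ dominates as n → ∞; dropping its constant factor gives Θ(nⁿ).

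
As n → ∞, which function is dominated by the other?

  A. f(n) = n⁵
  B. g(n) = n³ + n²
B

f(n) = n⁵ is O(n⁵), while g(n) = n³ + n² is O(n³).
Since O(n³) grows slower than O(n⁵), g(n) is dominated.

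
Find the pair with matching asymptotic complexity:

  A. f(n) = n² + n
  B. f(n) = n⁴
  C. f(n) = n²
A and C

Examining each function:
  A. n² + n is O(n²)
  B. n⁴ is O(n⁴)
  C. n² is O(n²)

Functions A and C both have the same complexity class.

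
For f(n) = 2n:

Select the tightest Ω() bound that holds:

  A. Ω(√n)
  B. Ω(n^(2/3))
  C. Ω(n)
C

f(n) = 2n is Ω(n).
All listed options are valid Big-Ω bounds (lower bounds),
but Ω(n) is the tightest (largest valid bound).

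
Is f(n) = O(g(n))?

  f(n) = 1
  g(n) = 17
True

f(n) = 1 and g(n) = 17 are both O(1).
Big-O permits equal growth rates (f ≤ c·g for some c), so f(n) = O(g(n)) is true.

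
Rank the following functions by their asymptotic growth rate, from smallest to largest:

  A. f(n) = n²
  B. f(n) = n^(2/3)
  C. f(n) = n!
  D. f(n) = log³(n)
D < B < A < C

Comparing growth rates:
D = log³(n) is O(log³ n)
B = n^(2/3) is O(n^(2/3))
A = n² is O(n²)
C = n! is O(n!)

Therefore, the order from slowest to fastest is: D < B < A < C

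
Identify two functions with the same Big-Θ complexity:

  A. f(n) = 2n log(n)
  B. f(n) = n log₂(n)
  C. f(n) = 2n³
A and B

Examining each function:
  A. 2n log(n) is O(n log n)
  B. n log₂(n) is O(n log n)
  C. 2n³ is O(n³)

Functions A and B both have the same complexity class.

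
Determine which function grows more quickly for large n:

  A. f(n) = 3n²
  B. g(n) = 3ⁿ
B

f(n) = 3n² is O(n²), while g(n) = 3ⁿ is O(3ⁿ).
Since O(3ⁿ) grows faster than O(n²), g(n) dominates.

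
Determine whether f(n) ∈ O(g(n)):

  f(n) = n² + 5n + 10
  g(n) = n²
True

f(n) = n² + 5n + 10 and g(n) = n² are both O(n²).
Big-O permits equal growth rates (f ≤ c·g for some c), so f(n) = O(g(n)) is true.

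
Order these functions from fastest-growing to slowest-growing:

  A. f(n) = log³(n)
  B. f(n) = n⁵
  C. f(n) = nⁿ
C > B > A

Comparing growth rates:
C = nⁿ is O(nⁿ)
B = n⁵ is O(n⁵)
A = log³(n) is O(log³ n)

Therefore, the order from fastest to slowest is: C > B > A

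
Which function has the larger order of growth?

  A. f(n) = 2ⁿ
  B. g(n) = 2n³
A

f(n) = 2ⁿ is O(2ⁿ), while g(n) = 2n³ is O(n³).
Since O(2ⁿ) grows faster than O(n³), f(n) dominates.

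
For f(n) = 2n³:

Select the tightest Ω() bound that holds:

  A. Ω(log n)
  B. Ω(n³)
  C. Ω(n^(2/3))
B

f(n) = 2n³ is Ω(n³).
All listed options are valid Big-Ω bounds (lower bounds),
but Ω(n³) is the tightest (largest valid bound).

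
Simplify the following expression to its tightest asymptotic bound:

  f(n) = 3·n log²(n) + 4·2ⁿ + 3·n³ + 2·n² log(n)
Θ(2ⁿ)

Order the terms by growth rate: 3·n log²(n) ≺ 2·n² log(n) ≺ 3·n³ ≺ 4·2ⁿ.
The fastest-growing term 4·2ⁿ dominates as n → ∞; dropping its constant factor gives Θ(2ⁿ).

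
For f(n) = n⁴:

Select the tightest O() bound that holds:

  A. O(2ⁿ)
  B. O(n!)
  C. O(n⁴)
C

f(n) = n⁴ is O(n⁴).
All listed options are valid Big-O bounds (upper bounds),
but O(n⁴) is the tightest (smallest valid bound).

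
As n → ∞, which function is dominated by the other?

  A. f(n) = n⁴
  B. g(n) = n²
B

f(n) = n⁴ is O(n⁴), while g(n) = n² is O(n²).
Since O(n²) grows slower than O(n⁴), g(n) is dominated.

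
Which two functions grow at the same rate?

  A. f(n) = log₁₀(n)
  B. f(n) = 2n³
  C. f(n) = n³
B and C

Examining each function:
  A. log₁₀(n) is O(log n)
  B. 2n³ is O(n³)
  C. n³ is O(n³)

Functions B and C both have the same complexity class.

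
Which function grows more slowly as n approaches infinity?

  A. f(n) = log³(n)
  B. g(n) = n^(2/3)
A

f(n) = log³(n) is O(log³ n), while g(n) = n^(2/3) is O(n^(2/3)).
Since O(log³ n) grows slower than O(n^(2/3)), f(n) is dominated.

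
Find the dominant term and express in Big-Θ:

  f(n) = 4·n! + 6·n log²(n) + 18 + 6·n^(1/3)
Θ(n!)

Order the terms by growth rate: 18 ≺ 6·n^(1/3) ≺ 6·n log²(n) ≺ 4·n!.
The fastest-growing term 4·n! dominates as n → ∞; dropping its constant factor gives Θ(n!).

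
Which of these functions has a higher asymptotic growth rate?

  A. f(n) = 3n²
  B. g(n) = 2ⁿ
B

f(n) = 3n² is O(n²), while g(n) = 2ⁿ is O(2ⁿ).
Since O(2ⁿ) grows faster than O(n²), g(n) dominates.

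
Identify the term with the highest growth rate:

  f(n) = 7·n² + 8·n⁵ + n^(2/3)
8·n⁵

Looking at each term:
  - 7·n² is O(n²)
  - 8·n⁵ is O(n⁵)
  - n^(2/3) is O(n^(2/3))

The term 8·n⁵ (O(n⁵)) grows fastest and dominates all others.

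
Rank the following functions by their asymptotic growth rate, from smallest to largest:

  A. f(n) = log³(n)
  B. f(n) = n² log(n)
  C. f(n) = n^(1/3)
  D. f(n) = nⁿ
A < C < B < D

Comparing growth rates:
A = log³(n) is O(log³ n)
C = n^(1/3) is O(n^(1/3))
B = n² log(n) is O(n² log n)
D = nⁿ is O(nⁿ)

Therefore, the order from slowest to fastest is: A < C < B < D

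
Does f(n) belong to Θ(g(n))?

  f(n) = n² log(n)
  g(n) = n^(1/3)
False

f(n) = n² log(n) is O(n² log n), and g(n) = n^(1/3) is O(n^(1/3)).
Since they have different growth rates, f(n) = Θ(g(n)) is false.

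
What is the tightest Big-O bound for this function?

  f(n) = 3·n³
O(n³)

The dominant term in 3·n³ is 3·n³, which is Θ(n³).
Constants are absorbed, so the tightest bound is O(n³).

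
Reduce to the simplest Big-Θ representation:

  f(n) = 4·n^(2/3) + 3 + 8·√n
Θ(n^(2/3))

Order the terms by growth rate: 3 ≺ 8·√n ≺ 4·n^(2/3).
The fastest-growing term 4·n^(2/3) dominates as n → ∞; dropping its constant factor gives Θ(n^(2/3)).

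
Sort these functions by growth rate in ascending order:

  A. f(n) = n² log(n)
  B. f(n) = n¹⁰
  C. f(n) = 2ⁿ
A < B < C

Comparing growth rates:
A = n² log(n) is O(n² log n)
B = n¹⁰ is O(n¹⁰)
C = 2ⁿ is O(2ⁿ)

Therefore, the order from slowest to fastest is: A < B < C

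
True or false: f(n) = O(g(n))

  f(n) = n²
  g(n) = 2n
False

f(n) = n² is O(n²), and g(n) = 2n is O(n).
Since O(n²) grows faster than O(n), f(n) = O(g(n)) is false.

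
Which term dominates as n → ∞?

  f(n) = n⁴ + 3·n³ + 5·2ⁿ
5·2ⁿ

Looking at each term:
  - n⁴ is O(n⁴)
  - 3·n³ is O(n³)
  - 5·2ⁿ is O(2ⁿ)

The term 5·2ⁿ (O(2ⁿ)) grows fastest and dominates all others.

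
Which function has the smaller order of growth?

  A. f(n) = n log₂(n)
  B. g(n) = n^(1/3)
B

f(n) = n log₂(n) is O(n log n), while g(n) = n^(1/3) is O(n^(1/3)).
Since O(n^(1/3)) grows slower than O(n log n), g(n) is dominated.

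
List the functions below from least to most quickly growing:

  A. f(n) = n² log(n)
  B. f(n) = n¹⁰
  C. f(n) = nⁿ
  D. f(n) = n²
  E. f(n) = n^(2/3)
E < D < A < B < C

Comparing growth rates:
E = n^(2/3) is O(n^(2/3))
D = n² is O(n²)
A = n² log(n) is O(n² log n)
B = n¹⁰ is O(n¹⁰)
C = nⁿ is O(nⁿ)

Therefore, the order from slowest to fastest is: E < D < A < B < C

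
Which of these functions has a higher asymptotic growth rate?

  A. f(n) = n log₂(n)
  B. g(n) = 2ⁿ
B

f(n) = n log₂(n) is O(n log n), while g(n) = 2ⁿ is O(2ⁿ).
Since O(2ⁿ) grows faster than O(n log n), g(n) dominates.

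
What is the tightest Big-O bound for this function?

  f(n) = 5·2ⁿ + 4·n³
O(2ⁿ)

The dominant term in 5·2ⁿ + 4·n³ is 5·2ⁿ, which is Θ(2ⁿ).
Lower-order terms (4·n³) are asymptotically negligible.
Constants are absorbed, so the tightest bound is O(2ⁿ).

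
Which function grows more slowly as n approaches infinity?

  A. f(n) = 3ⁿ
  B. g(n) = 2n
B

f(n) = 3ⁿ is O(3ⁿ), while g(n) = 2n is O(n).
Since O(n) grows slower than O(3ⁿ), g(n) is dominated.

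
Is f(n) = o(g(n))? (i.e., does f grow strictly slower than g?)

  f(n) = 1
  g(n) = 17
False

f(n) = 1 is O(1), and g(n) = 17 is O(1).
Since they have the same growth rate, f(n) = o(g(n)) is false.
(f = o(g) requires f to grow strictly slower, not equal.)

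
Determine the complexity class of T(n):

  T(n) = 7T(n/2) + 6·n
Θ(n^log₂(7))

Master Theorem: a = 7, b = 2, f(n) = 6·n.
Compute the critical exponent d = log₂(7) = 2.807.
Compare f(n) = Θ(n) against n^d:
  k = 1 < d = 2.807, so f(n) = O(n^(d-ε)) — Case 1.
  The recursion cost dominates: T(n) = Θ(n^d) = Θ(n^log₂(7)).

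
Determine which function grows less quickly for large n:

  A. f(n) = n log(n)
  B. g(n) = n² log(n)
A

f(n) = n log(n) is O(n log n), while g(n) = n² log(n) is O(n² log n).
Since O(n log n) grows slower than O(n² log n), f(n) is dominated.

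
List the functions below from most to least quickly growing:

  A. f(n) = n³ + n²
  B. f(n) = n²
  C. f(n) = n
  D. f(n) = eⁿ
D > A > B > C

Comparing growth rates:
D = eⁿ is O(eⁿ)
A = n³ + n² is O(n³)
B = n² is O(n²)
C = n is O(n)

Therefore, the order from fastest to slowest is: D > A > B > C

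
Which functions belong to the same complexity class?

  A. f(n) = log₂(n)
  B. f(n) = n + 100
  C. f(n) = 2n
B and C

Examining each function:
  A. log₂(n) is O(log n)
  B. n + 100 is O(n)
  C. 2n is O(n)

Functions B and C both have the same complexity class.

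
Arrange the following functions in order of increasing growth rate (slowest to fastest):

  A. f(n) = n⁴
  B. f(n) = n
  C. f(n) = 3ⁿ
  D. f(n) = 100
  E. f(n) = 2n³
D < B < E < A < C

Comparing growth rates:
D = 100 is O(1)
B = n is O(n)
E = 2n³ is O(n³)
A = n⁴ is O(n⁴)
C = 3ⁿ is O(3ⁿ)

Therefore, the order from slowest to fastest is: D < B < E < A < C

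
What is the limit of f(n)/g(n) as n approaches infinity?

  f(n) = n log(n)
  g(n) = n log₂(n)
log(2)

Since n log(n) and n log₂(n) have the same growth rate (O(n log n)),
the ratio converges to a constant: log(2).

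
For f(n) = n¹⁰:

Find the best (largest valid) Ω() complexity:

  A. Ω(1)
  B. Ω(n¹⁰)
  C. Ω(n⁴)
B

f(n) = n¹⁰ is Ω(n¹⁰).
All listed options are valid Big-Ω bounds (lower bounds),
but Ω(n¹⁰) is the tightest (largest valid bound).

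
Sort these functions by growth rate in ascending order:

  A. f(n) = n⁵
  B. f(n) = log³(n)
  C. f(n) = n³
B < C < A

Comparing growth rates:
B = log³(n) is O(log³ n)
C = n³ is O(n³)
A = n⁵ is O(n⁵)

Therefore, the order from slowest to fastest is: B < C < A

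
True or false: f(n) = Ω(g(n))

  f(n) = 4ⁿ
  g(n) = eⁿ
True

f(n) = 4ⁿ is O(4ⁿ), and g(n) = eⁿ is O(eⁿ).
Since O(4ⁿ) grows at least as fast as O(eⁿ), f(n) = Ω(g(n)) is true.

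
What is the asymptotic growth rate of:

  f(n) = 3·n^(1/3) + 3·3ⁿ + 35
Θ(3ⁿ)

Order the terms by growth rate: 35 ≺ 3·n^(1/3) ≺ 3·3ⁿ.
The fastest-growing term 3·3ⁿ dominates as n → ∞; dropping its constant factor gives Θ(3ⁿ).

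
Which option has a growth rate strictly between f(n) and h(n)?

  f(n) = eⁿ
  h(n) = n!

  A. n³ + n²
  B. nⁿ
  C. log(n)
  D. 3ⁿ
D

We need g(n) with eⁿ = o(g(n)) and g(n) = o(n!), i.e. O(eⁿ) ≺ g ≺ O(n!).
Check each option:
  A. n³ + n² — O(n³) does not grow strictly faster than f(n)
  B. nⁿ — O(nⁿ) does not grow strictly slower than h(n)
  C. log(n) — O(log n) does not grow strictly faster than f(n)
  D. 3ⁿ — O(3ⁿ) is strictly between O(eⁿ) and O(n!) ✓

Only option D (3ⁿ) lies strictly between.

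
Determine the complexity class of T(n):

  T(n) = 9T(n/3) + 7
Θ(n²)

Master Theorem: a = 9, b = 3, f(n) = 7.
Compute the critical exponent d = log₃(9) = 2.
Compare f(n) = Θ(1) against n^d:
  k = 0 < d = 2, so f(n) = O(n^(d-ε)) — Case 1.
  The recursion cost dominates: T(n) = Θ(n^d) = Θ(n²).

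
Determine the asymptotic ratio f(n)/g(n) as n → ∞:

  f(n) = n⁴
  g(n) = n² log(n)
∞

Since n⁴ (O(n⁴)) grows faster than n² log(n) (O(n² log n)),
the ratio f(n)/g(n) → ∞ as n → ∞.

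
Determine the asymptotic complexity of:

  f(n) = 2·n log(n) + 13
O(n log n)

The dominant term in 2·n log(n) + 13 is 2·n log(n), which is Θ(n log n).
Lower-order terms (13) are asymptotically negligible.
Constants are absorbed, so the tightest bound is O(n log n).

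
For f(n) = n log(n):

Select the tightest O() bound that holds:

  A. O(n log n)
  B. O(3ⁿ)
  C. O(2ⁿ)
A

f(n) = n log(n) is O(n log n).
All listed options are valid Big-O bounds (upper bounds),
but O(n log n) is the tightest (smallest valid bound).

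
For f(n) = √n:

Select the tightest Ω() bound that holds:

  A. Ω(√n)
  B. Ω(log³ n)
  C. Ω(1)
A

f(n) = √n is Ω(√n).
All listed options are valid Big-Ω bounds (lower bounds),
but Ω(√n) is the tightest (largest valid bound).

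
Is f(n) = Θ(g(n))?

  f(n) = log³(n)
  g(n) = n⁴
False

f(n) = log³(n) is O(log³ n), and g(n) = n⁴ is O(n⁴).
Since they have different growth rates, f(n) = Θ(g(n)) is false.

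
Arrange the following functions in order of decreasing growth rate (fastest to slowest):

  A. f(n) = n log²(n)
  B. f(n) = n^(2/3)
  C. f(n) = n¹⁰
C > A > B

Comparing growth rates:
C = n¹⁰ is O(n¹⁰)
A = n log²(n) is O(n log² n)
B = n^(2/3) is O(n^(2/3))

Therefore, the order from fastest to slowest is: C > A > B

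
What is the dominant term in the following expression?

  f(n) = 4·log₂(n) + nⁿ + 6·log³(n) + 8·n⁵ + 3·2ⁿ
nⁿ

Looking at each term:
  - 4·log₂(n) is O(log n)
  - nⁿ is O(nⁿ)
  - 6·log³(n) is O(log³ n)
  - 8·n⁵ is O(n⁵)
  - 3·2ⁿ is O(2ⁿ)

The term nⁿ (O(nⁿ)) grows fastest and dominates all others.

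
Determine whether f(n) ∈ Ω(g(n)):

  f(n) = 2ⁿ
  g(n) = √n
True

f(n) = 2ⁿ is O(2ⁿ), and g(n) = √n is O(√n).
Since O(2ⁿ) grows at least as fast as O(√n), f(n) = Ω(g(n)) is true.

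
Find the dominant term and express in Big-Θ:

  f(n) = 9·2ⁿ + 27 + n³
Θ(2ⁿ)

Order the terms by growth rate: 27 ≺ n³ ≺ 9·2ⁿ.
The fastest-growing term 9·2ⁿ dominates as n → ∞; dropping its constant factor gives Θ(2ⁿ).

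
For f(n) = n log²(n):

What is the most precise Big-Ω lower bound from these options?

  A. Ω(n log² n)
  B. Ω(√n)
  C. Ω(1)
A

f(n) = n log²(n) is Ω(n log² n).
All listed options are valid Big-Ω bounds (lower bounds),
but Ω(n log² n) is the tightest (largest valid bound).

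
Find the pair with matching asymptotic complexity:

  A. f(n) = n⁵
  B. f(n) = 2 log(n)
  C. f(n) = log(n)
B and C

Examining each function:
  A. n⁵ is O(n⁵)
  B. 2 log(n) is O(log n)
  C. log(n) is O(log n)

Functions B and C both have the same complexity class.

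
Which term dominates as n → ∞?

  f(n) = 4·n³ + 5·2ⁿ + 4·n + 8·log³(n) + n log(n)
5·2ⁿ

Looking at each term:
  - 4·n³ is O(n³)
  - 5·2ⁿ is O(2ⁿ)
  - 4·n is O(n)
  - 8·log³(n) is O(log³ n)
  - n log(n) is O(n log n)

The term 5·2ⁿ (O(2ⁿ)) grows fastest and dominates all others.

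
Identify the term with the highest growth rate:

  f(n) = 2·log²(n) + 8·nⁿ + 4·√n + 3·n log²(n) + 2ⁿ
8·nⁿ

Looking at each term:
  - 2·log²(n) is O(log² n)
  - 8·nⁿ is O(nⁿ)
  - 4·√n is O(√n)
  - 3·n log²(n) is O(n log² n)
  - 2ⁿ is O(2ⁿ)

The term 8·nⁿ (O(nⁿ)) grows fastest and dominates all others.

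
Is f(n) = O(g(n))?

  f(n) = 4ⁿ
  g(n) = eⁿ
False

f(n) = 4ⁿ is O(4ⁿ), and g(n) = eⁿ is O(eⁿ).
Since O(4ⁿ) grows faster than O(eⁿ), f(n) = O(g(n)) is false.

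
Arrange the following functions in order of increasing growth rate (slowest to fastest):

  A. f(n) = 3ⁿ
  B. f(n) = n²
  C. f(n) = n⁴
B < C < A

Comparing growth rates:
B = n² is O(n²)
C = n⁴ is O(n⁴)
A = 3ⁿ is O(3ⁿ)

Therefore, the order from slowest to fastest is: B < C < A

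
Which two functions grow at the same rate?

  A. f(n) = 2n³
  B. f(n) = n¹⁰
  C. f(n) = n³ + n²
A and C

Examining each function:
  A. 2n³ is O(n³)
  B. n¹⁰ is O(n¹⁰)
  C. n³ + n² is O(n³)

Functions A and C both have the same complexity class.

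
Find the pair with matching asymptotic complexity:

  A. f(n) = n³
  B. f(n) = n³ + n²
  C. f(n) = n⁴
A and B

Examining each function:
  A. n³ is O(n³)
  B. n³ + n² is O(n³)
  C. n⁴ is O(n⁴)

Functions A and B both have the same complexity class.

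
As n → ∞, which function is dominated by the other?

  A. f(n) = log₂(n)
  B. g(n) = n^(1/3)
A

f(n) = log₂(n) is O(log n), while g(n) = n^(1/3) is O(n^(1/3)).
Since O(log n) grows slower than O(n^(1/3)), f(n) is dominated.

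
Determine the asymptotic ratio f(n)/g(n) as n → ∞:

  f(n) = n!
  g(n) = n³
∞

Since n! (O(n!)) grows faster than n³ (O(n³)),
the ratio f(n)/g(n) → ∞ as n → ∞.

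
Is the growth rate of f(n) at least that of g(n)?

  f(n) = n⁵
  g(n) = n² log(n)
True

f(n) = n⁵ is O(n⁵), and g(n) = n² log(n) is O(n² log n).
Since O(n⁵) grows at least as fast as O(n² log n), f(n) = Ω(g(n)) is true.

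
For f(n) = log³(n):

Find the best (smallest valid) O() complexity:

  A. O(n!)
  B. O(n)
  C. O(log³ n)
C

f(n) = log³(n) is O(log³ n).
All listed options are valid Big-O bounds (upper bounds),
but O(log³ n) is the tightest (smallest valid bound).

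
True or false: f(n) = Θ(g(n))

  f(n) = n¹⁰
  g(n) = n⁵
False

f(n) = n¹⁰ is O(n¹⁰), and g(n) = n⁵ is O(n⁵).
Since they have different growth rates, f(n) = Θ(g(n)) is false.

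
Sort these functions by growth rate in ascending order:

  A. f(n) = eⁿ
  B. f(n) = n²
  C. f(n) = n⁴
B < C < A

Comparing growth rates:
B = n² is O(n²)
C = n⁴ is O(n⁴)
A = eⁿ is O(eⁿ)

Therefore, the order from slowest to fastest is: B < C < A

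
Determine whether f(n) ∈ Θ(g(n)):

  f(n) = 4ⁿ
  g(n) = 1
False

f(n) = 4ⁿ is O(4ⁿ), and g(n) = 1 is O(1).
Since they have different growth rates, f(n) = Θ(g(n)) is false.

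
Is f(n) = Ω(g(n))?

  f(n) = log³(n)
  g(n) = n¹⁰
False

f(n) = log³(n) is O(log³ n), and g(n) = n¹⁰ is O(n¹⁰).
Since O(log³ n) grows slower than O(n¹⁰), f(n) = Ω(g(n)) is false.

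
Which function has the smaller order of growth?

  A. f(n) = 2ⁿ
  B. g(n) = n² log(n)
B

f(n) = 2ⁿ is O(2ⁿ), while g(n) = n² log(n) is O(n² log n).
Since O(n² log n) grows slower than O(2ⁿ), g(n) is dominated.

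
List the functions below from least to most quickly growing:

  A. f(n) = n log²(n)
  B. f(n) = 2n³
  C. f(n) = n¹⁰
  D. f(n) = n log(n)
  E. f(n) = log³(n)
E < D < A < B < C

Comparing growth rates:
E = log³(n) is O(log³ n)
D = n log(n) is O(n log n)
A = n log²(n) is O(n log² n)
B = 2n³ is O(n³)
C = n¹⁰ is O(n¹⁰)

Therefore, the order from slowest to fastest is: E < D < A < B < C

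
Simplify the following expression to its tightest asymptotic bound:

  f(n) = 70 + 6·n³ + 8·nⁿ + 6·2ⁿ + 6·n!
Θ(nⁿ)

Order the terms by growth rate: 70 ≺ 6·n³ ≺ 6·2ⁿ ≺ 6·n! ≺ 8·nⁿ.
The fastest-growing term 8·nⁿ dominates as n → ∞; dropping its constant factor gives Θ(nⁿ).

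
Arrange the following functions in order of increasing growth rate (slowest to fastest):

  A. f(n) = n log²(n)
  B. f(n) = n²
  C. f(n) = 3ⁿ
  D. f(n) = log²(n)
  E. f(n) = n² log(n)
D < A < B < E < C

Comparing growth rates:
D = log²(n) is O(log² n)
A = n log²(n) is O(n log² n)
B = n² is O(n²)
E = n² log(n) is O(n² log n)
C = 3ⁿ is O(3ⁿ)

Therefore, the order from slowest to fastest is: D < A < B < E < C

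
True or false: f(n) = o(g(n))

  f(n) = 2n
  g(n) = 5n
False

f(n) = 2n is O(n), and g(n) = 5n is O(n).
Since they have the same growth rate, f(n) = o(g(n)) is false.
(f = o(g) requires f to grow strictly slower, not equal.)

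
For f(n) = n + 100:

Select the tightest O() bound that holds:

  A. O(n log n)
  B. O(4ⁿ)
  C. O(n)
C

f(n) = n + 100 is O(n).
All listed options are valid Big-O bounds (upper bounds),
but O(n) is the tightest (smallest valid bound).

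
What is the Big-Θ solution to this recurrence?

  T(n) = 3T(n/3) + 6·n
Θ(n log n)

Master Theorem: a = 3, b = 3, f(n) = 6·n.
Compute the critical exponent d = log₃(3) = 1.
Compare f(n) = Θ(n) against n^d:
  k = 1 = d, so f(n) = Θ(n^d) — Case 2.
  Work is balanced across levels: T(n) = Θ(n^d log n) = Θ(n log n).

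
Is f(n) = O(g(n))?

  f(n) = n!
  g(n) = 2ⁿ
False

f(n) = n! is O(n!), and g(n) = 2ⁿ is O(2ⁿ).
Since O(n!) grows faster than O(2ⁿ), f(n) = O(g(n)) is false.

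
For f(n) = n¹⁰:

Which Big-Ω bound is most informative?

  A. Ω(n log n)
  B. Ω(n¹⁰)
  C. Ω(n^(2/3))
B

f(n) = n¹⁰ is Ω(n¹⁰).
All listed options are valid Big-Ω bounds (lower bounds),
but Ω(n¹⁰) is the tightest (largest valid bound).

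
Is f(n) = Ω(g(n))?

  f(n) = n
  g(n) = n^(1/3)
True

f(n) = n is O(n), and g(n) = n^(1/3) is O(n^(1/3)).
Since O(n) grows at least as fast as O(n^(1/3)), f(n) = Ω(g(n)) is true.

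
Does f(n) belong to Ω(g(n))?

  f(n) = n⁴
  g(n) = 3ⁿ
False

f(n) = n⁴ is O(n⁴), and g(n) = 3ⁿ is O(3ⁿ).
Since O(n⁴) grows slower than O(3ⁿ), f(n) = Ω(g(n)) is false.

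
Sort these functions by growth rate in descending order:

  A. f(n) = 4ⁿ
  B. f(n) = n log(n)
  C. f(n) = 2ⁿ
A > C > B

Comparing growth rates:
A = 4ⁿ is O(4ⁿ)
C = 2ⁿ is O(2ⁿ)
B = n log(n) is O(n log n)

Therefore, the order from fastest to slowest is: A > C > B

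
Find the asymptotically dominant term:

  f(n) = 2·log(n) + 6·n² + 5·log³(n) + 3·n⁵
3·n⁵

Looking at each term:
  - 2·log(n) is O(log n)
  - 6·n² is O(n²)
  - 5·log³(n) is O(log³ n)
  - 3·n⁵ is O(n⁵)

The term 3·n⁵ (O(n⁵)) grows fastest and dominates all others.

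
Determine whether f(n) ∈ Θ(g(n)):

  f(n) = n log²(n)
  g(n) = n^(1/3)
False

f(n) = n log²(n) is O(n log² n), and g(n) = n^(1/3) is O(n^(1/3)).
Since they have different growth rates, f(n) = Θ(g(n)) is false.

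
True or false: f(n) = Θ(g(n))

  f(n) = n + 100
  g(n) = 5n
True

f(n) = n + 100 and g(n) = 5n are both O(n).
Since they have the same asymptotic growth rate, f(n) = Θ(g(n)) is true.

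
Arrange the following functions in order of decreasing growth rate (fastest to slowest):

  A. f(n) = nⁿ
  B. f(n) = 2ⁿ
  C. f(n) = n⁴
A > B > C

Comparing growth rates:
A = nⁿ is O(nⁿ)
B = 2ⁿ is O(2ⁿ)
C = n⁴ is O(n⁴)

Therefore, the order from fastest to slowest is: A > B > C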